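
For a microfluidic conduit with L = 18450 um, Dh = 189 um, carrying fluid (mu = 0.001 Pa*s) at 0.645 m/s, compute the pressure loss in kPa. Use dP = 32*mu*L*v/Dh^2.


Step 1: Convert to SI: L = 18450e-6 m, Dh = 189e-6 m
Step 2: dP = 32 * 0.001 * 18450e-6 * 0.645 / (189e-6)^2
Step 3: dP = 10660.62 Pa
Step 4: Convert to kPa: dP = 10.66 kPa


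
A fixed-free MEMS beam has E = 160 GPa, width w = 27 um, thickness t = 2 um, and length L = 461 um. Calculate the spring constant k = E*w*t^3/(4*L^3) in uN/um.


Step 1: Convert E to consistent units (1 GPa = 1000 uN/um^2).
E = 160 GPa = 160000 uN/um^2
Step 2: Compute t^3 = 2^3 = 8
Step 3: Compute L^3 = 461^3 = 97972181
Step 4: k = 160000 * 27 * 8 / (4 * 97972181)
k = 0.0882 uN/um


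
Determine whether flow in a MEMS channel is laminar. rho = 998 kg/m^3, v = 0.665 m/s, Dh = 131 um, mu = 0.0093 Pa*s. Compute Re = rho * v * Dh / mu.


Step 1: Convert Dh to meters: Dh = 131e-6 m
Step 2: Re = rho * v * Dh / mu
Re = 998 * 0.665 * 131e-6 / 0.0093
Re = 9.348
Since Re = 9.348 is below ~2300, the flow is laminar.


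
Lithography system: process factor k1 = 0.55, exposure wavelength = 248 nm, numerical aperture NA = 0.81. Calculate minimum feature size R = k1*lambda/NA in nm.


Step 1: Identify values: k1 = 0.55, lambda = 248 nm, NA = 0.81
Step 2: R = k1 * lambda / NA
R = 0.55 * 248 / 0.81
R = 168.4 nm


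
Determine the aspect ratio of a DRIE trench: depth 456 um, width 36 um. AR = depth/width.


Step 1: AR = depth / width
Step 2: AR = 456 / 36
AR = 12.7


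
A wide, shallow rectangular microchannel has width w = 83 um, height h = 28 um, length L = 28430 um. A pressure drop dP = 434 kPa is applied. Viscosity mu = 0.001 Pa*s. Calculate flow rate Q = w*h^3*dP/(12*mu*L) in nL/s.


Step 1: Convert all dimensions to SI (meters).
w = 83e-6 m, h = 28e-6 m, L = 28430e-6 m, dP = 434e3 Pa
Step 2: Q = w * h^3 * dP / (12 * mu * L)
Q = 83e-6 * (28e-6)^3 * 434e3 / (12 * 0.001 * 28430e-6) = 2.3178419e-09 m^3/s
Step 3: Convert Q from m^3/s to nL/s (1 m^3 = 1e12 nL, so multiply by 1e12).
Q = 2317.842 nL/s


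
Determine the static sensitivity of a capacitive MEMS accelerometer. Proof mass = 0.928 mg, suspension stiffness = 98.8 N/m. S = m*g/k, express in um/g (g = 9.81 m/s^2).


Step 1: Convert mass: m = 0.928 mg = 9.28e-07 kg
Step 2: S = m * g / k = 9.28e-07 * 9.81 / 98.8
Step 3: S = 9.21e-08 m/g
Step 4: Convert to um/g: S = 0.092 um/g


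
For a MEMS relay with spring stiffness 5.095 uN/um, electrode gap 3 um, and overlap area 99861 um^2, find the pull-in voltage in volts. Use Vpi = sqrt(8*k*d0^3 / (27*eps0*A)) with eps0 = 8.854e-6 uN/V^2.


Step 1: Compute numerator: 8 * k * d0^3 = 8 * 5.095 * 3^3 = 1100.52
Step 2: Compute denominator: 27 * eps0 * A = 27 * 8.854e-6 * 99861 = 23.872571
Step 3: Vpi = sqrt(1100.52 / 23.872571)
Vpi = 6.79 V


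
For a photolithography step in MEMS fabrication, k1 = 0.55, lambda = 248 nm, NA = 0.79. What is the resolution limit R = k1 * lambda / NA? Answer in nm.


Step 1: Identify values: k1 = 0.55, lambda = 248 nm, NA = 0.79
Step 2: R = k1 * lambda / NA
R = 0.55 * 248 / 0.79
R = 172.7 nm


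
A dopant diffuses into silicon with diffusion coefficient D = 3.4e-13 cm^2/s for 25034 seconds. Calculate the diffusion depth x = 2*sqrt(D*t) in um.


Step 1: Compute D*t = 3.4e-13 * 25034 = 8.51156e-09 cm^2
Step 2: sqrt(D*t) = 9.22581e-05 cm
Step 3: x = 2 * 9.22581e-05 cm = 1.845162e-04 cm
Step 4: Convert to um (1 cm = 1e4 um): x = 1.845 um


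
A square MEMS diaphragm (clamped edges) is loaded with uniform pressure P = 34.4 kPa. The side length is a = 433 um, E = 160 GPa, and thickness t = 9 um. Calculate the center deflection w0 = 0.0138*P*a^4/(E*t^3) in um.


Step 1: Convert pressure to compatible units (E is in GPa, so P in GPa).
P = 34.4 kPa = 34.4e-6 GPa
Step 2: Compute numerator: 0.0138 * P * a^4.
a^4 = 433^4 = 35152125121
numerator = 0.0138 * 34.4e-6 * 35152125121 = 1.66874e+04
Step 3: Compute denominator: E * t^3 = 160 * 9^3 = 116640
Step 4: w0 = numerator / denominator = 1.66874e+04 / 116640 = 0.1431 um


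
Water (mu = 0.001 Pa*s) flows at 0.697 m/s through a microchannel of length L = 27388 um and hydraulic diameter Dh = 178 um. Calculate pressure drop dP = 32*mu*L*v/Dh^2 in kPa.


Step 1: Convert to SI: L = 27388e-6 m, Dh = 178e-6 m
Step 2: dP = 32 * 0.001 * 27388e-6 * 0.697 / (178e-6)^2
Step 3: dP = 19279.82 Pa
Step 4: Convert to kPa: dP = 19.28 kPa


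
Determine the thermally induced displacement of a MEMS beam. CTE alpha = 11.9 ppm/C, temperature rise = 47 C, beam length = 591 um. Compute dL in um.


Step 1: Convert CTE: alpha = 11.9 ppm/C = 11.9e-6 /C
Step 2: dL = 11.9e-6 * 47 * 591
dL = 0.3305 um


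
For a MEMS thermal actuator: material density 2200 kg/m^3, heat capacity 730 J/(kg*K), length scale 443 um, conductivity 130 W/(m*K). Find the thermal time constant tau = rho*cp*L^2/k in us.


Step 1: Convert L to m: L = 443e-6 m
Step 2: L^2 = (443e-6)^2 = 1.96249e-07 m^2
Step 3: tau = 2200 * 730 * 1.96249e-07 / 130 = 2.42443e-03 s
Step 4: Convert to microseconds (multiply by 1e6).
tau = 2424.43 us


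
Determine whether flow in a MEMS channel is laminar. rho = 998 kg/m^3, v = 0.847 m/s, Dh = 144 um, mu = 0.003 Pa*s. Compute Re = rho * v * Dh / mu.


Step 1: Convert Dh to meters: Dh = 144e-6 m
Step 2: Re = rho * v * Dh / mu
Re = 998 * 0.847 * 144e-6 / 0.003
Re = 40.575
Since Re = 40.575 is below ~2300, the flow is laminar.


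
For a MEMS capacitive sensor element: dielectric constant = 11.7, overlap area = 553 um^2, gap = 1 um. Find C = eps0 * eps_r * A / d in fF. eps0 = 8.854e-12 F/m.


Step 1: Convert area to m^2: A = 553e-12 m^2
Step 2: Convert gap to m: d = 1e-6 m
Step 3: C = eps0 * eps_r * A / d
C = 8.854e-12 * 11.7 * 553e-12 / 1e-6
Step 4: Convert to fF (multiply by 1e15).
C = 57.29 fF


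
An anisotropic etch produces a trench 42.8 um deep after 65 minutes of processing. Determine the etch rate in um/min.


Step 1: Etch rate = depth / time
Step 2: rate = 42.8 / 65
rate = 0.658 um/min


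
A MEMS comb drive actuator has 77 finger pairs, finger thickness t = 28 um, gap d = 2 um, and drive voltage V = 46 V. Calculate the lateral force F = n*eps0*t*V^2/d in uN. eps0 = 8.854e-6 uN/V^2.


Step 1: Parameters: n=77, eps0=8.854e-6 uN/V^2, t=28 um, V=46 V, d=2 um
Step 2: V^2 = 2116
Step 3: F = 77 * 8.854e-6 * 28 * 2116 / 2
F = 20.196 uN


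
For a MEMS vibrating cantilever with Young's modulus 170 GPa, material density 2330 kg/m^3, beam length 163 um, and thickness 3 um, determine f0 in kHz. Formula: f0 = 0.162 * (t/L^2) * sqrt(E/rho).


Step 1: Convert units to SI.
t_SI = 3e-6 m, L_SI = 163e-6 m
Step 2: Calculate sqrt(E/rho).
sqrt(170e9 / 2330) = 8541.74 m/s
Step 3: Compute f0.
f0 = 0.162 * 3e-6 / (163e-6)^2 * 8541.74 = 156245.5 Hz = 156.25 kHz


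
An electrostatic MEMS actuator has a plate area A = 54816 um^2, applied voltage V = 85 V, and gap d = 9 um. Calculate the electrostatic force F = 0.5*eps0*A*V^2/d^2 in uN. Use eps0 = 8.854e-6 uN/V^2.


Step 1: Identify parameters.
eps0 = 8.854e-6 uN/V^2, A = 54816 um^2, V = 85 V, d = 9 um
Step 2: Compute V^2 = 85^2 = 7225
Step 3: Compute d^2 = 9^2 = 81
Step 4: F = 0.5 * 8.854e-6 * 54816 * 7225 / 81
F = 21.646 uN


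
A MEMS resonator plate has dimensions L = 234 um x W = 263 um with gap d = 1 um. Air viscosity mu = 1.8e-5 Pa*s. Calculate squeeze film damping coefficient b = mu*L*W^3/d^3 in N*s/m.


Step 1: Convert to SI.
L = 234e-6 m, W = 263e-6 m, d = 1e-6 m
Step 2: W^3 = (263e-6)^3 = 1.82e-11 m^3
Step 3: d^3 = (1e-6)^3 = 1.00e-18 m^3
Step 4: b = 1.8e-5 * 234e-6 * 1.82e-11 / 1.00e-18
b = 7.66e-02 N*s/m


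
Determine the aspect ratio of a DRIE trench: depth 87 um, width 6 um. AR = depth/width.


Step 1: AR = depth / width
Step 2: AR = 87 / 6
AR = 14.5


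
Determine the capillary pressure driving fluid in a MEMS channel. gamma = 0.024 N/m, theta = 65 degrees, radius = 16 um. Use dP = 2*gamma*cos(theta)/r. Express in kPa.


Step 1: cos(65 deg) = 0.4226
Step 2: Convert r to m: r = 16e-6 m
Step 3: dP = 2 * 0.024 * 0.4226 / 16e-6 = 1267.8 Pa
Step 4: Convert Pa to kPa (divide by 1000).
dP = 1.27 kPa


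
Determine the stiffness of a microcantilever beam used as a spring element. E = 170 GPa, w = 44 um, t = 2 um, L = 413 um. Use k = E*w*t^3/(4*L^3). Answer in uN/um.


Step 1: Convert E to consistent units (1 GPa = 1000 uN/um^2).
E = 170 GPa = 170000 uN/um^2
Step 2: Compute t^3 = 2^3 = 8
Step 3: Compute L^3 = 413^3 = 70444997
Step 4: k = 170000 * 44 * 8 / (4 * 70444997)
k = 0.2124 uN/um


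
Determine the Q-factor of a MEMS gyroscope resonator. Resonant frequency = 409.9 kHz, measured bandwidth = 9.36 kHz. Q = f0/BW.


Step 1: Q = f0 / bandwidth
Step 2: Q = 409.9 / 9.36
Q = 43.8


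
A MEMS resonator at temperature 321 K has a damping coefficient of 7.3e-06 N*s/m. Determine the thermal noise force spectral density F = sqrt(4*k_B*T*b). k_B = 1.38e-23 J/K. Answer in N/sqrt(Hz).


Step 1: Compute 4 * k_B * T * b
= 4 * 1.38e-23 * 321 * 7.3e-06
= 1.2935e-25 N^2/Hz
Step 2: F_noise = sqrt(1.2935e-25)
F_noise = 3.60e-13 N/sqrt(Hz)


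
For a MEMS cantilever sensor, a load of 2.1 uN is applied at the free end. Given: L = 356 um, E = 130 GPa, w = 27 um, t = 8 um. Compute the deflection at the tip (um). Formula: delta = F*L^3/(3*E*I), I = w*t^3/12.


Step 1: Calculate the second moment of area.
I = w * t^3 / 12 = 27 * 8^3 / 12 = 1152.0 um^4
Step 2: Convert E to consistent units (1 GPa = 1000 uN/um^2).
E = 130 GPa = 130000 uN/um^2
Step 3: Calculate tip deflection.
delta = F * L^3 / (3 * E * I)
delta = 2.1 * 356^3 / (3 * 130000 * 1152.0)
delta = 0.2109 um


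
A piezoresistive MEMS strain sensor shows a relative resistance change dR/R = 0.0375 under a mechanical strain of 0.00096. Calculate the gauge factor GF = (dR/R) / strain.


Step 1: Identify values.
dR/R = 0.0375, strain = 0.00096
Step 2: GF = (dR/R) / strain = 0.0375 / 0.00096
GF = 39.1


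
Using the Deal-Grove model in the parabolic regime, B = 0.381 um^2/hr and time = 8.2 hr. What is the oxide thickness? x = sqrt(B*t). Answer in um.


Step 1: Compute B*t = 0.381 * 8.2 = 3.1242
Step 2: x = sqrt(3.1242)
x = 1.768 um


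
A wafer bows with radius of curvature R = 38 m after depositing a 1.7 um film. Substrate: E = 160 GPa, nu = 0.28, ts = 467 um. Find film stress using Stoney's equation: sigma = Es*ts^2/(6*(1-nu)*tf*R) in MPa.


Step 1: Compute numerator: Es * ts^2 = 160 * 467^2 = 34894240 (GPa*um^2)
Step 2: Compute denominator (R in um): 6*(1-nu)*tf*R = 6*0.72*1.7*38e6 = 279072000.0 (um^2)
Step 3: sigma (GPa) = 34894240 / 279072000.0 = 1.25037e-01 GPa
Step 4: Convert to MPa (x1000): sigma = 125.0 MPa


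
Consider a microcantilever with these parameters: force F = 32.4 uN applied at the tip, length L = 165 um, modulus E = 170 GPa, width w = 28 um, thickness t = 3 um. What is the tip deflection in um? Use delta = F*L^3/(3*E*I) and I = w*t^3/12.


Step 1: Calculate the second moment of area.
I = w * t^3 / 12 = 28 * 3^3 / 12 = 63.0 um^4
Step 2: Convert E to consistent units (1 GPa = 1000 uN/um^2).
E = 170 GPa = 170000 uN/um^2
Step 3: Calculate tip deflection.
delta = F * L^3 / (3 * E * I)
delta = 32.4 * 165^3 / (3 * 170000 * 63.0)
delta = 4.5299 um


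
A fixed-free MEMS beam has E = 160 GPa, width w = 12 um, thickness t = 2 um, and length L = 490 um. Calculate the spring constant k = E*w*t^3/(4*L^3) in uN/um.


Step 1: Convert E to consistent units (1 GPa = 1000 uN/um^2).
E = 160 GPa = 160000 uN/um^2
Step 2: Compute t^3 = 2^3 = 8
Step 3: Compute L^3 = 490^3 = 117649000
Step 4: k = 160000 * 12 * 8 / (4 * 117649000)
k = 0.0326 uN/um


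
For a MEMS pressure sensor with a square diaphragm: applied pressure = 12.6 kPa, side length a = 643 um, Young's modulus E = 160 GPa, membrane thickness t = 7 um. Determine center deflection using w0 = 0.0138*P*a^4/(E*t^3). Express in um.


Step 1: Convert pressure to compatible units (E is in GPa, so P in GPa).
P = 12.6 kPa = 12.6e-6 GPa
Step 2: Compute numerator: 0.0138 * P * a^4.
a^4 = 643^4 = 170940075601
numerator = 0.0138 * 12.6e-6 * 170940075601 = 2.97231e+04
Step 3: Compute denominator: E * t^3 = 160 * 7^3 = 54880
Step 4: w0 = numerator / denominator = 2.97231e+04 / 54880 = 0.5416 um


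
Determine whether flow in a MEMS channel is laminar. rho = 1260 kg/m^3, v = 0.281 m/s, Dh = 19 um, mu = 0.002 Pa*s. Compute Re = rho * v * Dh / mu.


Step 1: Convert Dh to meters: Dh = 19e-6 m
Step 2: Re = rho * v * Dh / mu
Re = 1260 * 0.281 * 19e-6 / 0.002
Re = 3.364
Since Re = 3.364 is below ~2300, the flow is laminar.


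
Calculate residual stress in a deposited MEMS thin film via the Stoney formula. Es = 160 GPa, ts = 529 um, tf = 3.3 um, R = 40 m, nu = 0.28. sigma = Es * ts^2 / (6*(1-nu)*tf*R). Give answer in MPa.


Step 1: Compute numerator: Es * ts^2 = 160 * 529^2 = 44774560 (GPa*um^2)
Step 2: Compute denominator (R in um): 6*(1-nu)*tf*R = 6*0.72*3.3*40e6 = 570240000.0 (um^2)
Step 3: sigma (GPa) = 44774560 / 570240000.0 = 7.8519e-02 GPa
Step 4: Convert to MPa (x1000): sigma = 78.5 MPa


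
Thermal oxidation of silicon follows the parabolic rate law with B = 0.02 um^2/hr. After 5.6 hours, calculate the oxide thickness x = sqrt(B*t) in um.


Step 1: Compute B*t = 0.02 * 5.6 = 0.112
Step 2: x = sqrt(0.112)
x = 0.335 um


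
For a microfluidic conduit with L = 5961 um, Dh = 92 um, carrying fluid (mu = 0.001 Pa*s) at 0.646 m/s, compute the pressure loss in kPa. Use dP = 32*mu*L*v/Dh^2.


Step 1: Convert to SI: L = 5961e-6 m, Dh = 92e-6 m
Step 2: dP = 32 * 0.001 * 5961e-6 * 0.646 / (92e-6)^2
Step 3: dP = 14558.81 Pa
Step 4: Convert to kPa: dP = 14.56 kPa


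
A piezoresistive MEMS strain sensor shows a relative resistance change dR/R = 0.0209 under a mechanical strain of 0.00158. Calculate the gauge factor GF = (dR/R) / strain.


Step 1: Identify values.
dR/R = 0.0209, strain = 0.00158
Step 2: GF = (dR/R) / strain = 0.0209 / 0.00158
GF = 13.2


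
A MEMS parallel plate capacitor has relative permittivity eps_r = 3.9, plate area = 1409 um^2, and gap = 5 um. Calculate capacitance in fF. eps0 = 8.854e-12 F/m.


Step 1: Convert area to m^2: A = 1409e-12 m^2
Step 2: Convert gap to m: d = 5e-6 m
Step 3: C = eps0 * eps_r * A / d
C = 8.854e-12 * 3.9 * 1409e-12 / 5e-6
Step 4: Convert to fF (multiply by 1e15).
C = 9.73 fF


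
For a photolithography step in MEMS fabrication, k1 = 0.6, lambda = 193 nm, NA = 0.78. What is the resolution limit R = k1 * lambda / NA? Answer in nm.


Step 1: Identify values: k1 = 0.6, lambda = 193 nm, NA = 0.78
Step 2: R = k1 * lambda / NA
R = 0.6 * 193 / 0.78
R = 148.5 nm


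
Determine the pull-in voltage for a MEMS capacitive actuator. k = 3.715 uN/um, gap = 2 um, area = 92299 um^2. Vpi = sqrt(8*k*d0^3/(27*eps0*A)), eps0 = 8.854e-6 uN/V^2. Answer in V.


Step 1: Compute numerator: 8 * k * d0^3 = 8 * 3.715 * 2^3 = 237.76
Step 2: Compute denominator: 27 * eps0 * A = 27 * 8.854e-6 * 92299 = 22.064814
Step 3: Vpi = sqrt(237.76 / 22.064814)
Vpi = 3.28 V


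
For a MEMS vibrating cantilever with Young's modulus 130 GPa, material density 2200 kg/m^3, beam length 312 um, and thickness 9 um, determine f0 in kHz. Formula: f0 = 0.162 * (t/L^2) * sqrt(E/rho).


Step 1: Convert units to SI.
t_SI = 9e-6 m, L_SI = 312e-6 m
Step 2: Calculate sqrt(E/rho).
sqrt(130e9 / 2200) = 7687.06 m/s
Step 3: Compute f0.
f0 = 0.162 * 9e-6 / (312e-6)^2 * 7687.06 = 115135.3 Hz = 115.14 kHz


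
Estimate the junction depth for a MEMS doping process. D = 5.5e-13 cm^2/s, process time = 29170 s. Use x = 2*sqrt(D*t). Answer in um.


Step 1: Compute D*t = 5.5e-13 * 29170 = 1.60435e-08 cm^2
Step 2: sqrt(D*t) = 1.26663e-04 cm
Step 3: x = 2 * 1.26663e-04 cm = 2.53326e-04 cm
Step 4: Convert to um (1 cm = 1e4 um): x = 2.533 um


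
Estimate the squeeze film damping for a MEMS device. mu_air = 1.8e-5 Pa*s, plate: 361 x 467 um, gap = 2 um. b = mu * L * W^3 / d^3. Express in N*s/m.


Step 1: Convert to SI.
L = 361e-6 m, W = 467e-6 m, d = 2e-6 m
Step 2: W^3 = (467e-6)^3 = 1.02e-10 m^3
Step 3: d^3 = (2e-6)^3 = 8.00e-18 m^3
Step 4: b = 1.8e-5 * 361e-6 * 1.02e-10 / 8.00e-18
b = 8.27e-02 N*s/m


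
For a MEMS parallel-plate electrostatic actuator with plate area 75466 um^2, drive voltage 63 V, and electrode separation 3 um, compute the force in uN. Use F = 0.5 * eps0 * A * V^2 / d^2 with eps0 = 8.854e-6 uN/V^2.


Step 1: Identify parameters.
eps0 = 8.854e-6 uN/V^2, A = 75466 um^2, V = 63 V, d = 3 um
Step 2: Compute V^2 = 63^2 = 3969
Step 3: Compute d^2 = 3^2 = 9
Step 4: F = 0.5 * 8.854e-6 * 75466 * 3969 / 9
F = 147.333 uN


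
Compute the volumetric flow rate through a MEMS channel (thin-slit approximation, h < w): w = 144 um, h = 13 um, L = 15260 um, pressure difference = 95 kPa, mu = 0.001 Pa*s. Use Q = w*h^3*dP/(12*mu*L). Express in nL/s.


Step 1: Convert all dimensions to SI (meters).
w = 144e-6 m, h = 13e-6 m, L = 15260e-6 m, dP = 95e3 Pa
Step 2: Q = w * h^3 * dP / (12 * mu * L)
Q = 144e-6 * (13e-6)^3 * 95e3 / (12 * 0.001 * 15260e-6) = 1.6412713e-10 m^3/s
Step 3: Convert Q from m^3/s to nL/s (1 m^3 = 1e12 nL, so multiply by 1e12).
Q = 164.127 nL/s


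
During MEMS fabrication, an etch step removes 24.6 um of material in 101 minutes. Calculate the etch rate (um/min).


Step 1: Etch rate = depth / time
Step 2: rate = 24.6 / 101
rate = 0.244 um/min


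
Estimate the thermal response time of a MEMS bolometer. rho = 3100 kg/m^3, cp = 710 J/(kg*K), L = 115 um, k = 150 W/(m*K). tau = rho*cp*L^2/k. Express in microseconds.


Step 1: Convert L to m: L = 115e-6 m
Step 2: L^2 = (115e-6)^2 = 1.3225e-08 m^2
Step 3: tau = 3100 * 710 * 1.3225e-08 / 150 = 1.9405483e-04 s
Step 4: Convert to microseconds (multiply by 1e6).
tau = 194.055 us


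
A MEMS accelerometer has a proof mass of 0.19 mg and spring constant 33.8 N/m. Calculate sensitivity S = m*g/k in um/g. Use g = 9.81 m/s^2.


Step 1: Convert mass: m = 0.19 mg = 1.90e-07 kg
Step 2: S = m * g / k = 1.90e-07 * 9.81 / 33.8
Step 3: S = 5.51e-08 m/g
Step 4: Convert to um/g: S = 0.055 um/g


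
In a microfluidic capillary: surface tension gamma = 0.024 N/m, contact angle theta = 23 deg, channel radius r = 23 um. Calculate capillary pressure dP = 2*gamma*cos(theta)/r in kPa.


Step 1: cos(23 deg) = 0.9205
Step 2: Convert r to m: r = 23e-6 m
Step 3: dP = 2 * 0.024 * 0.9205 / 23e-6 = 1921.0 Pa
Step 4: Convert Pa to kPa (divide by 1000).
dP = 1.92 kPa


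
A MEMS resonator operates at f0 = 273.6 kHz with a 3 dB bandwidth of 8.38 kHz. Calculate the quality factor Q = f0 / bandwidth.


Step 1: Q = f0 / bandwidth
Step 2: Q = 273.6 / 8.38
Q = 32.6


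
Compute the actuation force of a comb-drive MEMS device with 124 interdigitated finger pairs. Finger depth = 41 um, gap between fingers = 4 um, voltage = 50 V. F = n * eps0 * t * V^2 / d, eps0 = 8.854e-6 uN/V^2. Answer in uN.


Step 1: Parameters: n=124, eps0=8.854e-6 uN/V^2, t=41 um, V=50 V, d=4 um
Step 2: V^2 = 2500
Step 3: F = 124 * 8.854e-6 * 41 * 2500 / 4
F = 28.134 uN


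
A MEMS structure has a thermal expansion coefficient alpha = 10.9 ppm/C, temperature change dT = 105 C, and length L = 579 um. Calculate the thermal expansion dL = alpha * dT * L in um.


Step 1: Convert CTE: alpha = 10.9 ppm/C = 10.9e-6 /C
Step 2: dL = 10.9e-6 * 105 * 579
dL = 0.6627 um


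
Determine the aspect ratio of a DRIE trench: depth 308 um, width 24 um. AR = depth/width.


Step 1: AR = depth / width
Step 2: AR = 308 / 24
AR = 12.8


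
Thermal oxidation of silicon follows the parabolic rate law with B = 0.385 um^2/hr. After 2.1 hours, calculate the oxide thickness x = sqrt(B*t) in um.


Step 1: Compute B*t = 0.385 * 2.1 = 0.8085
Step 2: x = sqrt(0.8085)
x = 0.899 um


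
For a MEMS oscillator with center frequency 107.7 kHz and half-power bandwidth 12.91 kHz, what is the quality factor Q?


Step 1: Q = f0 / bandwidth
Step 2: Q = 107.7 / 12.91
Q = 8.3


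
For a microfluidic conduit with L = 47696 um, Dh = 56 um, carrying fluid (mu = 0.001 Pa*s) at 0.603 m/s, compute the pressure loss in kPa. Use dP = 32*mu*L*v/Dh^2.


Step 1: Convert to SI: L = 47696e-6 m, Dh = 56e-6 m
Step 2: dP = 32 * 0.001 * 47696e-6 * 0.603 / (56e-6)^2
Step 3: dP = 293476.41 Pa
Step 4: Convert to kPa: dP = 293.48 kPa


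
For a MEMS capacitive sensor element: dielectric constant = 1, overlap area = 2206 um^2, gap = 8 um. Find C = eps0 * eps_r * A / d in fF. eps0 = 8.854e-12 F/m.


Step 1: Convert area to m^2: A = 2206e-12 m^2
Step 2: Convert gap to m: d = 8e-6 m
Step 3: C = eps0 * eps_r * A / d
C = 8.854e-12 * 1 * 2206e-12 / 8e-6
Step 4: Convert to fF (multiply by 1e15).
C = 2.44 fF


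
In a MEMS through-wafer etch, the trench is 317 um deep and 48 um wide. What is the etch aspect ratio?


Step 1: AR = depth / width
Step 2: AR = 317 / 48
AR = 6.6


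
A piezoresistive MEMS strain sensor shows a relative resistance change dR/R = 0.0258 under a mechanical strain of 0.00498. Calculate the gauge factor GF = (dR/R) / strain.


Step 1: Identify values.
dR/R = 0.0258, strain = 0.00498
Step 2: GF = (dR/R) / strain = 0.0258 / 0.00498
GF = 5.2


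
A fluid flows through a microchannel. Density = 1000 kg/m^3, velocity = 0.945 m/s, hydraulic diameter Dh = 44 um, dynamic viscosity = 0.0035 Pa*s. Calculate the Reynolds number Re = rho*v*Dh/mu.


Step 1: Convert Dh to meters: Dh = 44e-6 m
Step 2: Re = rho * v * Dh / mu
Re = 1000 * 0.945 * 44e-6 / 0.0035
Re = 11.88


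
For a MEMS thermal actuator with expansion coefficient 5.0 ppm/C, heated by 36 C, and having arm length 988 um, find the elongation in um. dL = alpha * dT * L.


Step 1: Convert CTE: alpha = 5.0 ppm/C = 5.0e-6 /C
Step 2: dL = 5.0e-6 * 36 * 988
dL = 0.1778 um


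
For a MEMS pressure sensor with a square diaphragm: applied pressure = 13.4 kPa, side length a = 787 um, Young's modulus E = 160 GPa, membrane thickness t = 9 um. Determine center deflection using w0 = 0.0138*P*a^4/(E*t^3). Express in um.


Step 1: Convert pressure to compatible units (E is in GPa, so P in GPa).
P = 13.4 kPa = 13.4e-6 GPa
Step 2: Compute numerator: 0.0138 * P * a^4.
a^4 = 787^4 = 383617958161
numerator = 0.0138 * 13.4e-6 * 383617958161 = 7.09386e+04
Step 3: Compute denominator: E * t^3 = 160 * 9^3 = 116640
Step 4: w0 = numerator / denominator = 7.09386e+04 / 116640 = 0.6082 um


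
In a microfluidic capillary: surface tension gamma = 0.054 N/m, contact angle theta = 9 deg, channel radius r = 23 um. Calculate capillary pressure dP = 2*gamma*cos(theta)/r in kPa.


Step 1: cos(9 deg) = 0.9877
Step 2: Convert r to m: r = 23e-6 m
Step 3: dP = 2 * 0.054 * 0.9877 / 23e-6 = 4637.9 Pa
Step 4: Convert Pa to kPa (divide by 1000).
dP = 4.64 kPa


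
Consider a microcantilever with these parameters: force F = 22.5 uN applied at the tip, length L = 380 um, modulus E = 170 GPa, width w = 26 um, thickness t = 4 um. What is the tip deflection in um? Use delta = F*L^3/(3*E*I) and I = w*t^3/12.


Step 1: Calculate the second moment of area.
I = w * t^3 / 12 = 26 * 4^3 / 12 = 138.6667 um^4
Step 2: Convert E to consistent units (1 GPa = 1000 uN/um^2).
E = 170 GPa = 170000 uN/um^2
Step 3: Calculate tip deflection.
delta = F * L^3 / (3 * E * I)
delta = 22.5 * 380^3 / (3 * 170000 * 138.6667)
delta = 17.4579 um


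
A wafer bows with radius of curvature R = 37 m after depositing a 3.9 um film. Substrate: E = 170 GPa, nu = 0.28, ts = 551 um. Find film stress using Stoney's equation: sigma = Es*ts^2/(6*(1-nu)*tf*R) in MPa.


Step 1: Compute numerator: Es * ts^2 = 170 * 551^2 = 51612170 (GPa*um^2)
Step 2: Compute denominator (R in um): 6*(1-nu)*tf*R = 6*0.72*3.9*37e6 = 623376000.0 (um^2)
Step 3: sigma (GPa) = 51612170 / 623376000.0 = 8.2795e-02 GPa
Step 4: Convert to MPa (x1000): sigma = 82.8 MPa


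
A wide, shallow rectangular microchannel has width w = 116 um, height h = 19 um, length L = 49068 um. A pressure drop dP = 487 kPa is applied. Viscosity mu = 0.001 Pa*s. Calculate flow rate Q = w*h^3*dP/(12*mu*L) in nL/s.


Step 1: Convert all dimensions to SI (meters).
w = 116e-6 m, h = 19e-6 m, L = 49068e-6 m, dP = 487e3 Pa
Step 2: Q = w * h^3 * dP / (12 * mu * L)
Q = 116e-6 * (19e-6)^3 * 487e3 / (12 * 0.001 * 49068e-6) = 6.5806403e-10 m^3/s
Step 3: Convert Q from m^3/s to nL/s (1 m^3 = 1e12 nL, so multiply by 1e12).
Q = 658.064 nL/s


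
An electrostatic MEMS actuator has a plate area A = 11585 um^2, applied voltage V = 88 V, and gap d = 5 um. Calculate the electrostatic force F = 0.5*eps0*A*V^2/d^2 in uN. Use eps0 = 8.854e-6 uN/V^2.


Step 1: Identify parameters.
eps0 = 8.854e-6 uN/V^2, A = 11585 um^2, V = 88 V, d = 5 um
Step 2: Compute V^2 = 88^2 = 7744
Step 3: Compute d^2 = 5^2 = 25
Step 4: F = 0.5 * 8.854e-6 * 11585 * 7744 / 25
F = 15.887 uN


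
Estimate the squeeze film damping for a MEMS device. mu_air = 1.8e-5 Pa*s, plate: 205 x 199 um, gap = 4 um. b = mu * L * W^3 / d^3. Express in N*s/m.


Step 1: Convert to SI.
L = 205e-6 m, W = 199e-6 m, d = 4e-6 m
Step 2: W^3 = (199e-6)^3 = 7.88e-12 m^3
Step 3: d^3 = (4e-6)^3 = 6.40e-17 m^3
Step 4: b = 1.8e-5 * 205e-6 * 7.88e-12 / 6.40e-17
b = 4.54e-04 N*s/m


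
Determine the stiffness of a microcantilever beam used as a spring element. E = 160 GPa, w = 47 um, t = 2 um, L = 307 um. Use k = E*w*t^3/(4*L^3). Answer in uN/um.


Step 1: Convert E to consistent units (1 GPa = 1000 uN/um^2).
E = 160 GPa = 160000 uN/um^2
Step 2: Compute t^3 = 2^3 = 8
Step 3: Compute L^3 = 307^3 = 28934443
Step 4: k = 160000 * 47 * 8 / (4 * 28934443)
k = 0.5198 uN/um


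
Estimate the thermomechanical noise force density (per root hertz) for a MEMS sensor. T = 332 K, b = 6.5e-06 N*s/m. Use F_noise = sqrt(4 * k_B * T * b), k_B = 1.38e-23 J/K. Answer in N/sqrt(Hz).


Step 1: Compute 4 * k_B * T * b
= 4 * 1.38e-23 * 332 * 6.5e-06
= 1.1912e-25 N^2/Hz
Step 2: F_noise = sqrt(1.1912e-25)
F_noise = 3.45e-13 N/sqrt(Hz)


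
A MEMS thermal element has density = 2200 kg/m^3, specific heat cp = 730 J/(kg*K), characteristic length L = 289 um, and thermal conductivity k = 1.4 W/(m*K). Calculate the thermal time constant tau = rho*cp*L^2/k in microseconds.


Step 1: Convert L to m: L = 289e-6 m
Step 2: L^2 = (289e-6)^2 = 8.3521e-08 m^2
Step 3: tau = 2200 * 730 * 8.3521e-08 / 1.4 = 9.581051857e-02 s
Step 4: Convert to microseconds (multiply by 1e6).
tau = 95810.519 us


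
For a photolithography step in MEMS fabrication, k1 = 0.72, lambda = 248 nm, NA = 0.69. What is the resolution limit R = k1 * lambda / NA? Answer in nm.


Step 1: Identify values: k1 = 0.72, lambda = 248 nm, NA = 0.69
Step 2: R = k1 * lambda / NA
R = 0.72 * 248 / 0.69
R = 258.8 nm


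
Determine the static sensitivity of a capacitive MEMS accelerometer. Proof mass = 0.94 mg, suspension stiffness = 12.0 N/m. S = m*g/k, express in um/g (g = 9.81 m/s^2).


Step 1: Convert mass: m = 0.94 mg = 9.40e-07 kg
Step 2: S = m * g / k = 9.40e-07 * 9.81 / 12.0
Step 3: S = 7.68e-07 m/g
Step 4: Convert to um/g: S = 0.768 um/g


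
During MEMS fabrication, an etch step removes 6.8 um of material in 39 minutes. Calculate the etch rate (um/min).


Step 1: Etch rate = depth / time
Step 2: rate = 6.8 / 39
rate = 0.174 um/min


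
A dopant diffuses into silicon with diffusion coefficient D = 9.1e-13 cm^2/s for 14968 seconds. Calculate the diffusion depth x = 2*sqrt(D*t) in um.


Step 1: Compute D*t = 9.1e-13 * 14968 = 1.362088e-08 cm^2
Step 2: sqrt(D*t) = 1.16709e-04 cm
Step 3: x = 2 * 1.16709e-04 cm = 2.33418e-04 cm
Step 4: Convert to um (1 cm = 1e4 um): x = 2.334 um


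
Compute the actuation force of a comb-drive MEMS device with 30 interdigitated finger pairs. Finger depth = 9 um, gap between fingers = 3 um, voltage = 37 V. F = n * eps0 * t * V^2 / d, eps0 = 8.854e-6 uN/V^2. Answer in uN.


Step 1: Parameters: n=30, eps0=8.854e-6 uN/V^2, t=9 um, V=37 V, d=3 um
Step 2: V^2 = 1369
Step 3: F = 30 * 8.854e-6 * 9 * 1369 / 3
F = 1.091 uN


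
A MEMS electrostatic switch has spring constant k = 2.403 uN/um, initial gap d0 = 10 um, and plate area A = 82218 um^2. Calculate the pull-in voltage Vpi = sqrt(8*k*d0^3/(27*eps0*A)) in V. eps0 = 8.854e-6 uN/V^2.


Step 1: Compute numerator: 8 * k * d0^3 = 8 * 2.403 * 10^3 = 19224.0
Step 2: Compute denominator: 27 * eps0 * A = 27 * 8.854e-6 * 82218 = 19.654871
Step 3: Vpi = sqrt(19224.0 / 19.654871)
Vpi = 31.27 V


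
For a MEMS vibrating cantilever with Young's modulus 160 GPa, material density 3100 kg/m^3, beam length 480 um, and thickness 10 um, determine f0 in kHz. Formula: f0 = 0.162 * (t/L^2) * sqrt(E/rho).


Step 1: Convert units to SI.
t_SI = 10e-6 m, L_SI = 480e-6 m
Step 2: Calculate sqrt(E/rho).
sqrt(160e9 / 3100) = 7184.21 m/s
Step 3: Compute f0.
f0 = 0.162 * 10e-6 / (480e-6)^2 * 7184.21 = 50514.0 Hz = 50.51 kHz


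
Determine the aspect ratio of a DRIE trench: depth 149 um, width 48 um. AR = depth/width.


Step 1: AR = depth / width
Step 2: AR = 149 / 48
AR = 3.1


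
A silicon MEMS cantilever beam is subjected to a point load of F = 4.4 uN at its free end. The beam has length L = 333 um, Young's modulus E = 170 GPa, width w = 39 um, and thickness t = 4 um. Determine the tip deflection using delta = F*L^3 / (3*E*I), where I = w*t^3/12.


Step 1: Calculate the second moment of area.
I = w * t^3 / 12 = 39 * 4^3 / 12 = 208.0 um^4
Step 2: Convert E to consistent units (1 GPa = 1000 uN/um^2).
E = 170 GPa = 170000 uN/um^2
Step 3: Calculate tip deflection.
delta = F * L^3 / (3 * E * I)
delta = 4.4 * 333^3 / (3 * 170000 * 208.0)
delta = 1.5316 um


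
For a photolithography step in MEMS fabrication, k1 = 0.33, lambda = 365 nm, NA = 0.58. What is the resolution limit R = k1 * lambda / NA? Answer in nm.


Step 1: Identify values: k1 = 0.33, lambda = 365 nm, NA = 0.58
Step 2: R = k1 * lambda / NA
R = 0.33 * 365 / 0.58
R = 207.7 nm


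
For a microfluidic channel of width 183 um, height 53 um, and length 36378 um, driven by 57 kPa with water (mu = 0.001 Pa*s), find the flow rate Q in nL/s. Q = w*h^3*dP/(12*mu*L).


Step 1: Convert all dimensions to SI (meters).
w = 183e-6 m, h = 53e-6 m, L = 36378e-6 m, dP = 57e3 Pa
Step 2: Q = w * h^3 * dP / (12 * mu * L)
Q = 183e-6 * (53e-6)^3 * 57e3 / (12 * 0.001 * 36378e-6) = 3.55740646e-09 m^3/s
Step 3: Convert Q from m^3/s to nL/s (1 m^3 = 1e12 nL, so multiply by 1e12).
Q = 3557.406 nL/s


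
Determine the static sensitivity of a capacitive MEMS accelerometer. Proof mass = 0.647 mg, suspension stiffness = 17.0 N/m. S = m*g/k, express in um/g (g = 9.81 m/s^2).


Step 1: Convert mass: m = 0.647 mg = 6.47e-07 kg
Step 2: S = m * g / k = 6.47e-07 * 9.81 / 17.0
Step 3: S = 3.73e-07 m/g
Step 4: Convert to um/g: S = 0.373 um/g


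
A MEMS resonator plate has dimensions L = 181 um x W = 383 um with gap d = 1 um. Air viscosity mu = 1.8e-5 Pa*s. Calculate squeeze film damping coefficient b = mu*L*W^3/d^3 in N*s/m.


Step 1: Convert to SI.
L = 181e-6 m, W = 383e-6 m, d = 1e-6 m
Step 2: W^3 = (383e-6)^3 = 5.62e-11 m^3
Step 3: d^3 = (1e-6)^3 = 1.00e-18 m^3
Step 4: b = 1.8e-5 * 181e-6 * 5.62e-11 / 1.00e-18
b = 1.83e-01 N*s/m


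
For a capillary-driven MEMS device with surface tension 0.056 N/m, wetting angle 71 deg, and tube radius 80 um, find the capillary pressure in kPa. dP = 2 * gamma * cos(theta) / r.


Step 1: cos(71 deg) = 0.3256
Step 2: Convert r to m: r = 80e-6 m
Step 3: dP = 2 * 0.056 * 0.3256 / 80e-6 = 455.8 Pa
Step 4: Convert Pa to kPa (divide by 1000).
dP = 0.46 kPa


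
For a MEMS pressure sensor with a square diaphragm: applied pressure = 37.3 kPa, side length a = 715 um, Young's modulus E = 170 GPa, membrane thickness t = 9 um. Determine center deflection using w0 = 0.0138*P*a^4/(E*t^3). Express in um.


Step 1: Convert pressure to compatible units (E is in GPa, so P in GPa).
P = 37.3 kPa = 37.3e-6 GPa
Step 2: Compute numerator: 0.0138 * P * a^4.
a^4 = 715^4 = 261351000625
numerator = 0.0138 * 37.3e-6 * 261351000625 = 1.345278e+05
Step 3: Compute denominator: E * t^3 = 170 * 9^3 = 123930
Step 4: w0 = numerator / denominator = 1.345278e+05 / 123930 = 1.0855 um


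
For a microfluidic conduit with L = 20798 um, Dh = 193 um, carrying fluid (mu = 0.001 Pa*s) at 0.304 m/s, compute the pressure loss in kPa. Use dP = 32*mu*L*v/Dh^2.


Step 1: Convert to SI: L = 20798e-6 m, Dh = 193e-6 m
Step 2: dP = 32 * 0.001 * 20798e-6 * 0.304 / (193e-6)^2
Step 3: dP = 5431.63 Pa
Step 4: Convert to kPa: dP = 5.43 kPa


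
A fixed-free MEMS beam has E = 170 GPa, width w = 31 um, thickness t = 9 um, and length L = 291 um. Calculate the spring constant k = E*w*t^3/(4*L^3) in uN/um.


Step 1: Convert E to consistent units (1 GPa = 1000 uN/um^2).
E = 170 GPa = 170000 uN/um^2
Step 2: Compute t^3 = 9^3 = 729
Step 3: Compute L^3 = 291^3 = 24642171
Step 4: k = 170000 * 31 * 729 / (4 * 24642171)
k = 38.9762 uN/um


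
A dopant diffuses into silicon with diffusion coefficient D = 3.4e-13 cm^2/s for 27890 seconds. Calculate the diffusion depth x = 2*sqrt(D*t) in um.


Step 1: Compute D*t = 3.4e-13 * 27890 = 9.4826e-09 cm^2
Step 2: sqrt(D*t) = 9.73786e-05 cm
Step 3: x = 2 * 9.73786e-05 cm = 1.947572e-04 cm
Step 4: Convert to um (1 cm = 1e4 um): x = 1.948 um


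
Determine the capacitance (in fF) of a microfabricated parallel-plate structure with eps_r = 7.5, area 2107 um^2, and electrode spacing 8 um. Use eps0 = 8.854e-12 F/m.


Step 1: Convert area to m^2: A = 2107e-12 m^2
Step 2: Convert gap to m: d = 8e-6 m
Step 3: C = eps0 * eps_r * A / d
C = 8.854e-12 * 7.5 * 2107e-12 / 8e-6
Step 4: Convert to fF (multiply by 1e15).
C = 17.49 fF


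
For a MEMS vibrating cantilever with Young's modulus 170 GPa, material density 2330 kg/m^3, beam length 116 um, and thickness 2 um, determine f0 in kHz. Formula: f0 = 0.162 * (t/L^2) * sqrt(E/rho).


Step 1: Convert units to SI.
t_SI = 2e-6 m, L_SI = 116e-6 m
Step 2: Calculate sqrt(E/rho).
sqrt(170e9 / 2330) = 8541.74 m/s
Step 3: Compute f0.
f0 = 0.162 * 2e-6 / (116e-6)^2 * 8541.74 = 205672.1 Hz = 205.67 kHz


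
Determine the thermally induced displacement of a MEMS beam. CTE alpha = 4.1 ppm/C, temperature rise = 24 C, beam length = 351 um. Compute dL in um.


Step 1: Convert CTE: alpha = 4.1 ppm/C = 4.1e-6 /C
Step 2: dL = 4.1e-6 * 24 * 351
dL = 0.0345 um


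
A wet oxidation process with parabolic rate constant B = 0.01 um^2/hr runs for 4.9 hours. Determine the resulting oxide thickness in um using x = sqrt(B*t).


Step 1: Compute B*t = 0.01 * 4.9 = 0.049
Step 2: x = sqrt(0.049)
x = 0.221 um


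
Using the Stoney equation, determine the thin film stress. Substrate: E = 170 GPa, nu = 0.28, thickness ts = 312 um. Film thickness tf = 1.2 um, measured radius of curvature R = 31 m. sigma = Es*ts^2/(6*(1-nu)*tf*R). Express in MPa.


Step 1: Compute numerator: Es * ts^2 = 170 * 312^2 = 16548480 (GPa*um^2)
Step 2: Compute denominator (R in um): 6*(1-nu)*tf*R = 6*0.72*1.2*31e6 = 160704000.0 (um^2)
Step 3: sigma (GPa) = 16548480 / 160704000.0 = 1.02975e-01 GPa
Step 4: Convert to MPa (x1000): sigma = 103.0 MPa


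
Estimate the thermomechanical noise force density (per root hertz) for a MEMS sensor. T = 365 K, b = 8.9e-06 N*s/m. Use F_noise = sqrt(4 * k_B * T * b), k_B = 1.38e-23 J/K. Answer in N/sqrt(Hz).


Step 1: Compute 4 * k_B * T * b
= 4 * 1.38e-23 * 365 * 8.9e-06
= 1.7932e-25 N^2/Hz
Step 2: F_noise = sqrt(1.7932e-25)
F_noise = 4.23e-13 N/sqrt(Hz)


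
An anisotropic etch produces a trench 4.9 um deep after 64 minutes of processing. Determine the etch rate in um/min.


Step 1: Etch rate = depth / time
Step 2: rate = 4.9 / 64
rate = 0.077 um/min


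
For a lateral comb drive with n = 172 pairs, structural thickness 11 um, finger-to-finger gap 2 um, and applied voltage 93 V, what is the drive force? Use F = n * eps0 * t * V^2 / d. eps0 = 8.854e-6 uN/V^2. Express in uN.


Step 1: Parameters: n=172, eps0=8.854e-6 uN/V^2, t=11 um, V=93 V, d=2 um
Step 2: V^2 = 8649
Step 3: F = 172 * 8.854e-6 * 11 * 8649 / 2
F = 72.443 uN


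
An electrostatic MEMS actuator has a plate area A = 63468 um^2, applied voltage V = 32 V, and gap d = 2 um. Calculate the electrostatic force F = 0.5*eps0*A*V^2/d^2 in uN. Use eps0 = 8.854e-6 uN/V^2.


Step 1: Identify parameters.
eps0 = 8.854e-6 uN/V^2, A = 63468 um^2, V = 32 V, d = 2 um
Step 2: Compute V^2 = 32^2 = 1024
Step 3: Compute d^2 = 2^2 = 4
Step 4: F = 0.5 * 8.854e-6 * 63468 * 1024 / 4
F = 71.929 uN


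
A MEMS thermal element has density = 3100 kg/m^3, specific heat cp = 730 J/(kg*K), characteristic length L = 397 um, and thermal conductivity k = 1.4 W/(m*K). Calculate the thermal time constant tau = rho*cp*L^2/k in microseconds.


Step 1: Convert L to m: L = 397e-6 m
Step 2: L^2 = (397e-6)^2 = 1.57609e-07 m^2
Step 3: tau = 3100 * 730 * 1.57609e-07 / 1.4 = 2.5476369071e-01 s
Step 4: Convert to microseconds (multiply by 1e6).
tau = 254763.691 us


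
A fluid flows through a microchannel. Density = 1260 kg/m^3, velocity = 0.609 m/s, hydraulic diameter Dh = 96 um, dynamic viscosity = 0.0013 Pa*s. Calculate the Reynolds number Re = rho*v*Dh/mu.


Step 1: Convert Dh to meters: Dh = 96e-6 m
Step 2: Re = rho * v * Dh / mu
Re = 1260 * 0.609 * 96e-6 / 0.0013
Re = 56.665


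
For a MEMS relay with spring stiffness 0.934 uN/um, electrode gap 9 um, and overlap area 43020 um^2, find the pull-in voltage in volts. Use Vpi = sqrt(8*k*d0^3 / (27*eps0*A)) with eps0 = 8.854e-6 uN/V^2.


Step 1: Compute numerator: 8 * k * d0^3 = 8 * 0.934 * 9^3 = 5447.088
Step 2: Compute denominator: 27 * eps0 * A = 27 * 8.854e-6 * 43020 = 10.284275
Step 3: Vpi = sqrt(5447.088 / 10.284275)
Vpi = 23.01 V


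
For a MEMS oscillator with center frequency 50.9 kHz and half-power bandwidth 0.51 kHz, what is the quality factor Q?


Step 1: Q = f0 / bandwidth
Step 2: Q = 50.9 / 0.51
Q = 99.8


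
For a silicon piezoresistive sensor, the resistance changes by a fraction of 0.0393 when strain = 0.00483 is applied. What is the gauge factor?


Step 1: Identify values.
dR/R = 0.0393, strain = 0.00483
Step 2: GF = (dR/R) / strain = 0.0393 / 0.00483
GF = 8.1


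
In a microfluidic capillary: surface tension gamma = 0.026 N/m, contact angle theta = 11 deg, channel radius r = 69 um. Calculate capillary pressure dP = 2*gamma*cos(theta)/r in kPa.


Step 1: cos(11 deg) = 0.9816
Step 2: Convert r to m: r = 69e-6 m
Step 3: dP = 2 * 0.026 * 0.9816 / 69e-6 = 739.8 Pa
Step 4: Convert Pa to kPa (divide by 1000).
dP = 0.74 kPa


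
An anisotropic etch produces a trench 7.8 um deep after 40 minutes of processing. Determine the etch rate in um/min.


Step 1: Etch rate = depth / time
Step 2: rate = 7.8 / 40
rate = 0.195 um/min


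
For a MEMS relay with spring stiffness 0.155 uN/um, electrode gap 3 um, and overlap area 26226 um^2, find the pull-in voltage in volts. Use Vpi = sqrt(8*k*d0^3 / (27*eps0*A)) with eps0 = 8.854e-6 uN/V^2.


Step 1: Compute numerator: 8 * k * d0^3 = 8 * 0.155 * 3^3 = 33.48
Step 2: Compute denominator: 27 * eps0 * A = 27 * 8.854e-6 * 26226 = 6.269535
Step 3: Vpi = sqrt(33.48 / 6.269535)
Vpi = 2.31 V


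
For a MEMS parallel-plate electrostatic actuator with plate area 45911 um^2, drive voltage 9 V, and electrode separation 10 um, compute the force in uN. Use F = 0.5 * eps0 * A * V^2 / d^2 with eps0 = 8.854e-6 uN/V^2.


Step 1: Identify parameters.
eps0 = 8.854e-6 uN/V^2, A = 45911 um^2, V = 9 V, d = 10 um
Step 2: Compute V^2 = 9^2 = 81
Step 3: Compute d^2 = 10^2 = 100
Step 4: F = 0.5 * 8.854e-6 * 45911 * 81 / 100
F = 0.165 uN


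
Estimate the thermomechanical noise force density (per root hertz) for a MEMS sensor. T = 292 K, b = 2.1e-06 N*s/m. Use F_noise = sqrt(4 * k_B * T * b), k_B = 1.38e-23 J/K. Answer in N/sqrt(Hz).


Step 1: Compute 4 * k_B * T * b
= 4 * 1.38e-23 * 292 * 2.1e-06
= 3.3849e-26 N^2/Hz
Step 2: F_noise = sqrt(3.3849e-26)
F_noise = 1.84e-13 N/sqrt(Hz)


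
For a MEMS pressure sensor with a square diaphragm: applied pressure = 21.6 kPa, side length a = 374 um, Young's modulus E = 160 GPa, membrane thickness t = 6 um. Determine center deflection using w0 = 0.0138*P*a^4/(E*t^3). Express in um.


Step 1: Convert pressure to compatible units (E is in GPa, so P in GPa).
P = 21.6 kPa = 21.6e-6 GPa
Step 2: Compute numerator: 0.0138 * P * a^4.
a^4 = 374^4 = 19565295376
numerator = 0.0138 * 21.6e-6 * 19565295376 = 5.83202e+03
Step 3: Compute denominator: E * t^3 = 160 * 6^3 = 34560
Step 4: w0 = numerator / denominator = 5.83202e+03 / 34560 = 0.1688 um
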